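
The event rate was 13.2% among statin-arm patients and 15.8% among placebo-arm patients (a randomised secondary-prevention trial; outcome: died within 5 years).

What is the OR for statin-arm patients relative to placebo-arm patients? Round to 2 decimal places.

odds, statin-arm patients = 0.1320/0.8680 = 0.1521
odds, placebo-arm patients = 0.1580/0.8420 = 0.1876
OR = 0.1521 / 0.1876 = 0.81

OR = 0.81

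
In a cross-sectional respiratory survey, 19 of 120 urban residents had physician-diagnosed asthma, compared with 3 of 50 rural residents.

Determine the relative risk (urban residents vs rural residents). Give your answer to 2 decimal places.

RR: 2.64

risk, urban residents = 19/120 = 0.1583
risk, rural residents = 3/50 = 0.0600
RR = 0.1583 / 0.0600 = 2.64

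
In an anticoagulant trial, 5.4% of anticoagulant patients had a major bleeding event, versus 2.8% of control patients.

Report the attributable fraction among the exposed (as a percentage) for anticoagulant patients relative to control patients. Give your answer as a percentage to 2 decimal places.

AR% = (0.05400 − 0.02800) / 0.05400 = 0.4815 → 48.15%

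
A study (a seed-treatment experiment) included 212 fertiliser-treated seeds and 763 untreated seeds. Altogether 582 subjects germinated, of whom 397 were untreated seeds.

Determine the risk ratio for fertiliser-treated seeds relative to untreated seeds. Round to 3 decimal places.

RR: 1.677

fertiliser-treated seeds with the outcome: 582 − 397 = 185
fertiliser-treated seeds without the outcome: 212 − 185 = 27
untreated seeds without the outcome: 763 − 397 = 366
risk, fertiliser-treated seeds = 185/212 = 0.8726
risk, untreated seeds = 397/763 = 0.5203
RR = 0.8726 / 0.5203 = 1.677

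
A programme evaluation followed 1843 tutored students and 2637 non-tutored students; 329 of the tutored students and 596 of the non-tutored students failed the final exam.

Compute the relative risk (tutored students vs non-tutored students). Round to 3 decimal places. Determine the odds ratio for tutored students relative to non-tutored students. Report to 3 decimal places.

RR = 0.790; OR = 0.744

risk, tutored students = 329/1843 = 0.1785
risk, non-tutored students = 596/2637 = 0.2260
RR = 0.1785 / 0.2260 = 0.790
odds, tutored students = 329/1514 = 0.2173
odds, non-tutored students = 596/2041 = 0.2920
OR = 0.2173 / 0.2920 = 0.744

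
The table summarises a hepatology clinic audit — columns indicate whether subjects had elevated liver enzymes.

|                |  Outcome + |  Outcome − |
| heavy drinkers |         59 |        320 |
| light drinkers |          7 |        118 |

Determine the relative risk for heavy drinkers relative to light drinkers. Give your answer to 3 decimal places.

RR: 2.780

risk, heavy drinkers = 59/379 = 0.1557
risk, light drinkers = 7/125 = 0.0560
RR = 0.1557 / 0.0560 = 2.780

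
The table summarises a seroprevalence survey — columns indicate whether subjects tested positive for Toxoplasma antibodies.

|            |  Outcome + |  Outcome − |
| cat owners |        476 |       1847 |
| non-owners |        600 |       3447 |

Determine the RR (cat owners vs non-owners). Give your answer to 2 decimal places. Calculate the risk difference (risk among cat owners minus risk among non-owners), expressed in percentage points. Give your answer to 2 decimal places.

risk, cat owners = 476/2323 = 0.2049
risk, non-owners = 600/4047 = 0.1483
RR = 0.2049 / 0.1483 = 1.38
risk difference = 0.2049 − 0.1483 = 0.0566 → 5.66 percentage points

RR = 1.38; RD = 5.66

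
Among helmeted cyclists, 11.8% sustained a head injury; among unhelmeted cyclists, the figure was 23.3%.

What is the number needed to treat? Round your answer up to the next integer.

9

absolute risk difference = 0.115000
1 / 0.115000 = 8.696 → round up → 9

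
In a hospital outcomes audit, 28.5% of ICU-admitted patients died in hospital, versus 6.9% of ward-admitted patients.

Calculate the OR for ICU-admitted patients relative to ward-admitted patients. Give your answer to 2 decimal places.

5.38

odds, ICU-admitted patients = 0.2850/0.7150 = 0.3986
odds, ward-admitted patients = 0.0690/0.9310 = 0.0741
OR = 0.3986 / 0.0741 = 5.38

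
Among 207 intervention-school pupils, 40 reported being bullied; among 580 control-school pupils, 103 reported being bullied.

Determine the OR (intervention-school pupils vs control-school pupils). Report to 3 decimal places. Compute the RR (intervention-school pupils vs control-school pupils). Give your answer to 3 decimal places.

OR = 1.109; RR = 1.088

OR = (40 × 477) / (167 × 103) = 19080/17201 ≈ 1.109
risk, intervention-school pupils = 40/207 = 0.1932
risk, control-school pupils = 103/580 = 0.1776
RR = 0.1932 / 0.1776 = 1.088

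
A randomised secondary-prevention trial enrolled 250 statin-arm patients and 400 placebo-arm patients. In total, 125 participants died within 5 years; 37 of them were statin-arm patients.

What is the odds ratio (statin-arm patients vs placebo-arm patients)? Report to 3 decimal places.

OR ≈ 0.616

statin-arm patients without the outcome: 250 − 37 = 213
placebo-arm patients with the outcome: 125 − 37 = 88
placebo-arm patients without the outcome: 400 − 88 = 312
odds, statin-arm patients = 37/213 = 0.1737
odds, placebo-arm patients = 88/312 = 0.2821
OR = 0.1737 / 0.2821 = 0.616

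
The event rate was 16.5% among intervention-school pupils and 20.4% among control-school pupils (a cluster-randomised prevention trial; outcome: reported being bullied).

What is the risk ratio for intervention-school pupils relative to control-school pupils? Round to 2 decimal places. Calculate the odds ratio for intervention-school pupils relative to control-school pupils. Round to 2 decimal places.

RR = 0.1650 / 0.2040 = 0.81
odds, intervention-school pupils = 0.1650/0.8350 = 0.1976
odds, control-school pupils = 0.2040/0.7960 = 0.2563
OR = 0.1976 / 0.2563 = 0.77

RR = 0.81; OR = 0.77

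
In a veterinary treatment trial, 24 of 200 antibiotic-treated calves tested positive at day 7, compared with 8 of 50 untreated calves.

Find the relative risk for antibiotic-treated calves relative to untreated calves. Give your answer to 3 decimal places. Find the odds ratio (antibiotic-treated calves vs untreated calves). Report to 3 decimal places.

RR = 0.750; OR = 0.716

risk, antibiotic-treated calves = 24/200 = 0.1200
risk, untreated calves = 8/50 = 0.1600
RR = 0.1200 / 0.1600 = 0.750
odds, antibiotic-treated calves = 24/176 = 0.1364
odds, untreated calves = 8/42 = 0.1905
OR = 0.1364 / 0.1905 = 0.716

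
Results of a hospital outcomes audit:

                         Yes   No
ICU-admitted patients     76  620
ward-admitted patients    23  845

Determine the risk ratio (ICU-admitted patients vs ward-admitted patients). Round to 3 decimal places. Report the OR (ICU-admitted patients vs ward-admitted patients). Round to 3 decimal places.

risk, ICU-admitted patients = 76/696 = 0.10920
risk, ward-admitted patients = 23/868 = 0.02650
RR = 0.10920 / 0.02650 = 4.121
OR = (76 × 845) / (620 × 23) = 64220/14260 ≈ 4.504

RR = 4.121; OR = 4.504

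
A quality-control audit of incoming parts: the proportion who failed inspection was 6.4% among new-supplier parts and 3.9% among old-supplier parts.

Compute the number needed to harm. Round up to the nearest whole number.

40

absolute risk difference = 0.025000
1 / 0.025000 = 40.000 → round up → 40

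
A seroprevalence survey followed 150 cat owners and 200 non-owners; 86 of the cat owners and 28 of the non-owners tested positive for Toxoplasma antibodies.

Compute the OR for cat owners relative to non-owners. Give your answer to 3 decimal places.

8.254

odds, cat owners = 86/64 = 1.3438
odds, non-owners = 28/172 = 0.1628
OR = 1.3438 / 0.1628 = 8.254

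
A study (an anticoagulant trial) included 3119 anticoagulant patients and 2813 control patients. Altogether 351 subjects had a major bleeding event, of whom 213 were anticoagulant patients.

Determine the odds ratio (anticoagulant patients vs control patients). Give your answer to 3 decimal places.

1.421

anticoagulant patients without the outcome: 3119 − 213 = 2906
control patients with the outcome: 351 − 213 = 138
control patients without the outcome: 2813 − 138 = 2675
OR = (213 × 2675) / (2906 × 138) = 569775/401028 ≈ 1.421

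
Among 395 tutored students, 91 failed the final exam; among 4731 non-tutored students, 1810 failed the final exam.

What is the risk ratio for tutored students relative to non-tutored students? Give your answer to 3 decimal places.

risk, tutored students = 91/395 = 0.2304
risk, non-tutored students = 1810/4731 = 0.3826
RR = 0.2304 / 0.3826 = 0.602

0.602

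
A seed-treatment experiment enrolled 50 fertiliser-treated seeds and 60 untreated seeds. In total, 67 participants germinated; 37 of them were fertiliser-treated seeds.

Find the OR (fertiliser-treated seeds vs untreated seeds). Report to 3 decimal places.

fertiliser-treated seeds without the outcome: 50 − 37 = 13
untreated seeds with the outcome: 67 − 37 = 30
untreated seeds without the outcome: 60 − 30 = 30
odds, fertiliser-treated seeds = 37/13 = 2.8462
odds, untreated seeds = 30/30 = 1.0000
OR = 2.8462 / 1.0000 = 2.846

OR = 2.846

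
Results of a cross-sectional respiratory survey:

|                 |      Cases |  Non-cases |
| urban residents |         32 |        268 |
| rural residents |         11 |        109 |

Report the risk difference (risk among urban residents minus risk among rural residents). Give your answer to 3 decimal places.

risk, urban residents = 32/300 = 0.1067
risk, rural residents = 11/120 = 0.0917
risk difference = 0.1067 − 0.0917 = 0.015

0.015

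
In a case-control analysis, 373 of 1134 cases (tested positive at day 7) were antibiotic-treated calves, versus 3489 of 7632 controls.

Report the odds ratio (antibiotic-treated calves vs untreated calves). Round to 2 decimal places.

OR = (373 × 4143) / (3489 × 761) = 1545339/2655129 ≈ 0.58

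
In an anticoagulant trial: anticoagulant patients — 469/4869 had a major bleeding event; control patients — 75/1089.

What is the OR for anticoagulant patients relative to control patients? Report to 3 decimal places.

OR = (469 × 1014) / (4400 × 75) = 475566/330000 ≈ 1.441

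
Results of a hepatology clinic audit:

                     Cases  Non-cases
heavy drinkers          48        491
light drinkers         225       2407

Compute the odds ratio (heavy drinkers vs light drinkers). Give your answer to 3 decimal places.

OR = (48 × 2407) / (491 × 225) = 115536/110475 ≈ 1.046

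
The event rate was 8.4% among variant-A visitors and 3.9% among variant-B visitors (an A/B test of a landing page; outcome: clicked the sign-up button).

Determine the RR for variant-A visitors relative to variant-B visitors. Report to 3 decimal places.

RR = 0.08400 / 0.03900 = 2.154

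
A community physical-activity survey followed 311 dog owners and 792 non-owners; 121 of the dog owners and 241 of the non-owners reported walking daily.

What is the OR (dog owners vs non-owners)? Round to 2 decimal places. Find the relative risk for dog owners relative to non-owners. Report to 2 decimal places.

OR = (121 × 551) / (190 × 241) = 66671/45790 ≈ 1.46
risk, dog owners = 121/311 = 0.3891
risk, non-owners = 241/792 = 0.3043
RR = 0.3891 / 0.3043 = 1.28

OR = 1.46; RR = 1.28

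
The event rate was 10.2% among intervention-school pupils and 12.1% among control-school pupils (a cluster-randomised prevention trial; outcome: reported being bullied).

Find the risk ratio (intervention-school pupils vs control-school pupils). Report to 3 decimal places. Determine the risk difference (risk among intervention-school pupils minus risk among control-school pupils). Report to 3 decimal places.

RR = 0.1020 / 0.1210 = 0.843
risk difference = 0.1020 − 0.1210 = -0.019

RR = 0.843; RD = -0.019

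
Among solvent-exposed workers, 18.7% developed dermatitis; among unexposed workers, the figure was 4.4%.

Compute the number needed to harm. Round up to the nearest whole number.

NNH = 7

absolute risk difference = 0.143000
1 / 0.143000 = 6.993 → round up → 7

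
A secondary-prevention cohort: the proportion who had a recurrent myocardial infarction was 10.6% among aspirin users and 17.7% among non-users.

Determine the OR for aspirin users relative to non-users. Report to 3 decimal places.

0.551

odds, aspirin users = 0.1060/0.8940 = 0.1186
odds, non-users = 0.1770/0.8230 = 0.2151
OR = 0.1186 / 0.2151 = 0.551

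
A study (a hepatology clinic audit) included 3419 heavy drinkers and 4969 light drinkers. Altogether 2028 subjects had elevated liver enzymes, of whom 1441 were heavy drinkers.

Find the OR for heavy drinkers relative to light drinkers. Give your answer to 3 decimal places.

heavy drinkers without the outcome: 3419 − 1441 = 1978
light drinkers with the outcome: 2028 − 1441 = 587
light drinkers without the outcome: 4969 − 587 = 4382
OR = (1441 × 4382) / (1978 × 587) = 6314462/1161086 ≈ 5.438

OR = 5.438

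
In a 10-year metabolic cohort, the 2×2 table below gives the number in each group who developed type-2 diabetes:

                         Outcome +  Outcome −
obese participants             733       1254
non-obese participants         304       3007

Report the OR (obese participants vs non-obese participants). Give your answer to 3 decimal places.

OR = (733 × 3007) / (1254 × 304) = 2204131/381216 ≈ 5.782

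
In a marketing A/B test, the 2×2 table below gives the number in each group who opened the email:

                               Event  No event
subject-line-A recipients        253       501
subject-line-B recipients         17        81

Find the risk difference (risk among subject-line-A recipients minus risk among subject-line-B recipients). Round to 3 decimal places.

RD ≈ 0.162

risk, subject-line-A recipients = 253/754 = 0.3355
risk, subject-line-B recipients = 17/98 = 0.1735
risk difference = 0.3355 − 0.1735 = 0.162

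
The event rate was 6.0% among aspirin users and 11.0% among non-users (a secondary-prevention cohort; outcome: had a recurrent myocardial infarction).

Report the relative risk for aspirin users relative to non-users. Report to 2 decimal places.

RR = 0.0600 / 0.1100 = 0.55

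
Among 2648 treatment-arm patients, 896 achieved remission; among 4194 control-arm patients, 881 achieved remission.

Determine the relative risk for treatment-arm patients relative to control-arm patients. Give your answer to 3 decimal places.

1.611

risk, treatment-arm patients = 896/2648 = 0.3384
risk, control-arm patients = 881/4194 = 0.2101
RR = 0.3384 / 0.2101 = 1.611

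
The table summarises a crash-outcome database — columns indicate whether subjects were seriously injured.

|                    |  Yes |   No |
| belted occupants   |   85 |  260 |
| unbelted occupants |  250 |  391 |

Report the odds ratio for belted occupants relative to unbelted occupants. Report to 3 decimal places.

OR = (85 × 391) / (260 × 250) = 33235/65000 ≈ 0.511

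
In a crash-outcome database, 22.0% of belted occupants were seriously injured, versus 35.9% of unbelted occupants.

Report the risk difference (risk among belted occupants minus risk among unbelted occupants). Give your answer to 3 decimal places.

risk difference = 0.2200 − 0.3590 = -0.139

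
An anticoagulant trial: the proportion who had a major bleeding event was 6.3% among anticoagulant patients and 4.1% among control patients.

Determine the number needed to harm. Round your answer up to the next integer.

NNH: 46

absolute risk difference = 0.022000
1 / 0.022000 = 45.455 → round up → 46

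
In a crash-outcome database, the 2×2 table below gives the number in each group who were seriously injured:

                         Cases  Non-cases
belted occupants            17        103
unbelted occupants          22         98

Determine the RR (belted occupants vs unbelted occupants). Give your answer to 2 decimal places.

risk, belted occupants = 17/120 = 0.1417
risk, unbelted occupants = 22/120 = 0.1833
RR = 0.1417 / 0.1833 = 0.77

0.77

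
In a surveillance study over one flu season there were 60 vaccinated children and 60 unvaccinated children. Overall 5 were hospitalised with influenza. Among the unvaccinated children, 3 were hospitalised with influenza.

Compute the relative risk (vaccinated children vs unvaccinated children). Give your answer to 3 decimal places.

vaccinated children with the outcome: 5 − 3 = 2
vaccinated children without the outcome: 60 − 2 = 58
unvaccinated children without the outcome: 60 − 3 = 57
risk, vaccinated children = 2/60 = 0.03333
risk, unvaccinated children = 3/60 = 0.05000
RR = 0.03333 / 0.05000 = 0.667

0.667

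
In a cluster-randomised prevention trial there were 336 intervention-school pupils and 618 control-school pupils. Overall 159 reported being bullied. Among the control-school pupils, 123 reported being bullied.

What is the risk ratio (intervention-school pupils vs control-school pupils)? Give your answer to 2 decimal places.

0.54

intervention-school pupils with the outcome: 159 − 123 = 36
intervention-school pupils without the outcome: 336 − 36 = 300
control-school pupils without the outcome: 618 − 123 = 495
risk, intervention-school pupils = 36/336 = 0.1071
risk, control-school pupils = 123/618 = 0.1990
RR = 0.1071 / 0.1990 = 0.54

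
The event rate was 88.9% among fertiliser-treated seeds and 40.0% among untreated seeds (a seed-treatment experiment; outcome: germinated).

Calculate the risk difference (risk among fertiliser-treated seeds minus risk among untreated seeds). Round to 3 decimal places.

risk difference = 0.8890 − 0.4000 = 0.489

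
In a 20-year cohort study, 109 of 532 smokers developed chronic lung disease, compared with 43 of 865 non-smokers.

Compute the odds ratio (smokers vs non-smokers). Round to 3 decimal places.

OR = (109 × 822) / (423 × 43) = 89598/18189 ≈ 4.926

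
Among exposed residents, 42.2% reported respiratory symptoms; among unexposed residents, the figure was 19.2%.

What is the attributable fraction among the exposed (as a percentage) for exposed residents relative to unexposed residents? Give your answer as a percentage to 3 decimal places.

AR% = (0.4220 − 0.1920) / 0.4220 = 0.5450 → 54.502%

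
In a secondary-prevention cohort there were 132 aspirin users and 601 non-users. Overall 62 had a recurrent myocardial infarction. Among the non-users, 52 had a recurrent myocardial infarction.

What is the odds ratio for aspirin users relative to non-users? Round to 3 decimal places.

OR ≈ 0.865

aspirin users with the outcome: 62 − 52 = 10
aspirin users without the outcome: 132 − 10 = 122
non-users without the outcome: 601 − 52 = 549
OR = (10 × 549) / (122 × 52) = 5490/6344 ≈ 0.865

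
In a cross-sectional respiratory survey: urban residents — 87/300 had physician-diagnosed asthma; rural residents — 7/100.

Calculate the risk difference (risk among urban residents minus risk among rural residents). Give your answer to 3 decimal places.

risk, urban residents = 87/300 = 0.2900
risk, rural residents = 7/100 = 0.0700
risk difference = 0.2900 − 0.0700 = 0.220

RD: 0.220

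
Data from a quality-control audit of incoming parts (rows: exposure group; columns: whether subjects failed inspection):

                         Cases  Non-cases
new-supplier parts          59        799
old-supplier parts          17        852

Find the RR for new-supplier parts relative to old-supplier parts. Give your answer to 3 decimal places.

3.515

risk, new-supplier parts = 59/858 = 0.06876
risk, old-supplier parts = 17/869 = 0.01956
RR = 0.06876 / 0.01956 = 3.515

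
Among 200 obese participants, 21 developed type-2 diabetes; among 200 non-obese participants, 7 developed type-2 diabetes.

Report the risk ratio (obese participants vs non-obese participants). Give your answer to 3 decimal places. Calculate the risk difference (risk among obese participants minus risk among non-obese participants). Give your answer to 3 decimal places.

risk, obese participants = 21/200 = 0.10500
risk, non-obese participants = 7/200 = 0.03500
RR = 0.10500 / 0.03500 = 3.000
risk difference = 0.10500 − 0.03500 = 0.070

RR = 3.000; RD = 0.070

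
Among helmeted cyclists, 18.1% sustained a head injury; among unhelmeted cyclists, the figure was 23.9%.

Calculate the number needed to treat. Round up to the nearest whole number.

NNT = 18

absolute risk difference = 0.058000
1 / 0.058000 = 17.241 → round up → 18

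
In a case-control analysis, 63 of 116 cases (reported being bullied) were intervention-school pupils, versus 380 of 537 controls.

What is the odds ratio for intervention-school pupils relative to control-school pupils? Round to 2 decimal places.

OR = (63 × 157) / (380 × 53) = 9891/20140 ≈ 0.49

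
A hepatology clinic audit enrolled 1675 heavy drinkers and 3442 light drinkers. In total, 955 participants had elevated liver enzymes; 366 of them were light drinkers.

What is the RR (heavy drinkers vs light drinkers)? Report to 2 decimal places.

RR ≈ 3.31

heavy drinkers with the outcome: 955 − 366 = 589
heavy drinkers without the outcome: 1675 − 589 = 1086
light drinkers without the outcome: 3442 − 366 = 3076
risk, heavy drinkers = 589/1675 = 0.3516
risk, light drinkers = 366/3442 = 0.1063
RR = 0.3516 / 0.1063 = 3.31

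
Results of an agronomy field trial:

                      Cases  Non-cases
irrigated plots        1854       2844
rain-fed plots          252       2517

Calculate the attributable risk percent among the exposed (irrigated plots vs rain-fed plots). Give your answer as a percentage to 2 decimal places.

risk, irrigated plots = 1854/4698 = 0.3946
risk, rain-fed plots = 252/2769 = 0.0910
AR% = (0.3946 − 0.0910) / 0.3946 = 0.7694 → 76.94%

AR% ≈ 76.94%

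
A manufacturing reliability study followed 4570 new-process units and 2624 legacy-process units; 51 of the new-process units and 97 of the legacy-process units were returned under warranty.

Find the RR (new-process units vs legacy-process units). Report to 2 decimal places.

risk, new-process units = 51/4570 = 0.01116
risk, legacy-process units = 97/2624 = 0.03697
RR = 0.01116 / 0.03697 = 0.30

0.30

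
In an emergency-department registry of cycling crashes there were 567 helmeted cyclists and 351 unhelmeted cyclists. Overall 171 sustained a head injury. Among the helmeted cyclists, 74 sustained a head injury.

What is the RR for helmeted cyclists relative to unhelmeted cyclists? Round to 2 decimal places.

RR = 0.47

helmeted cyclists without the outcome: 567 − 74 = 493
unhelmeted cyclists with the outcome: 171 − 74 = 97
unhelmeted cyclists without the outcome: 351 − 97 = 254
risk, helmeted cyclists = 74/567 = 0.1305
risk, unhelmeted cyclists = 97/351 = 0.2764
RR = 0.1305 / 0.2764 = 0.47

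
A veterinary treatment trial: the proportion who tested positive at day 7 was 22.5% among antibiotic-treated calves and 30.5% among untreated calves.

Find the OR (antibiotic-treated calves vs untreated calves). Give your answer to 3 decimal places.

0.662

odds, antibiotic-treated calves = 0.2250/0.7750 = 0.2903
odds, untreated calves = 0.3050/0.6950 = 0.4388
OR = 0.2903 / 0.4388 = 0.662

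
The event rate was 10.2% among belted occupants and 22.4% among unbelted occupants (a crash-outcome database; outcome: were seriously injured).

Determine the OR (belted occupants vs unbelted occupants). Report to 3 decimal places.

odds, belted occupants = 0.1020/0.8980 = 0.1136
odds, unbelted occupants = 0.2240/0.7760 = 0.2887
OR = 0.1136 / 0.2887 = 0.393

OR ≈ 0.393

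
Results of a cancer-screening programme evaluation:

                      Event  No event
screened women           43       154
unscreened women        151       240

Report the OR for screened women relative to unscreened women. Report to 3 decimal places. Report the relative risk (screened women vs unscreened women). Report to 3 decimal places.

OR = 0.444; RR = 0.565

odds, screened women = 43/154 = 0.2792
odds, unscreened women = 151/240 = 0.6292
OR = 0.2792 / 0.6292 = 0.444
risk, screened women = 43/197 = 0.2183
risk, unscreened women = 151/391 = 0.3862
RR = 0.2183 / 0.3862 = 0.565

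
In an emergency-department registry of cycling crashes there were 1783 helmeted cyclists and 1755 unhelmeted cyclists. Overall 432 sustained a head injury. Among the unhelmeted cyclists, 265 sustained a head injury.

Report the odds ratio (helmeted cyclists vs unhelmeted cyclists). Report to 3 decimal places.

helmeted cyclists with the outcome: 432 − 265 = 167
helmeted cyclists without the outcome: 1783 − 167 = 1616
unhelmeted cyclists without the outcome: 1755 − 265 = 1490
OR = (167 × 1490) / (1616 × 265) = 248830/428240 ≈ 0.581

0.581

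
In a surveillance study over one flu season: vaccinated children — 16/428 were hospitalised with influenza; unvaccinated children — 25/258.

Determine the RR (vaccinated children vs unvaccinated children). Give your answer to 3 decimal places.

RR: 0.386

risk, vaccinated children = 16/428 = 0.03738
risk, unvaccinated children = 25/258 = 0.09690
RR = 0.03738 / 0.09690 = 0.386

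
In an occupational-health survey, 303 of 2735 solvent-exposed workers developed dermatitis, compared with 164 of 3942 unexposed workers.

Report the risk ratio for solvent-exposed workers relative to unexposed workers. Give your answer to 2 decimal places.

risk, solvent-exposed workers = 303/2735 = 0.11079
risk, unexposed workers = 164/3942 = 0.04160
RR = 0.11079 / 0.04160 = 2.66

2.66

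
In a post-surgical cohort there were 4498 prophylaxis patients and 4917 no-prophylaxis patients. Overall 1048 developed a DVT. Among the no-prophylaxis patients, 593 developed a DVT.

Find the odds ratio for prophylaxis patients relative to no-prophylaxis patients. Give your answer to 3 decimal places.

prophylaxis patients with the outcome: 1048 − 593 = 455
prophylaxis patients without the outcome: 4498 − 455 = 4043
no-prophylaxis patients without the outcome: 4917 − 593 = 4324
OR = (455 × 4324) / (4043 × 593) = 1967420/2397499 ≈ 0.821

0.821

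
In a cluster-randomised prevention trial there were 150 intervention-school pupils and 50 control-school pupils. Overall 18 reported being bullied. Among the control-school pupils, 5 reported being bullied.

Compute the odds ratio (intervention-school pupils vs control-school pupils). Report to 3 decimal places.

intervention-school pupils with the outcome: 18 − 5 = 13
intervention-school pupils without the outcome: 150 − 13 = 137
control-school pupils without the outcome: 50 − 5 = 45
odds, intervention-school pupils = 13/137 = 0.0949
odds, control-school pupils = 5/45 = 0.1111
OR = 0.0949 / 0.1111 = 0.854

OR = 0.854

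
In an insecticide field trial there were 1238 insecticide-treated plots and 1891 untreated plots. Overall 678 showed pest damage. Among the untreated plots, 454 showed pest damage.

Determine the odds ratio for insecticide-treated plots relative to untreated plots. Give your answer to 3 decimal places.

insecticide-treated plots with the outcome: 678 − 454 = 224
insecticide-treated plots without the outcome: 1238 − 224 = 1014
untreated plots without the outcome: 1891 − 454 = 1437
odds, insecticide-treated plots = 224/1014 = 0.2209
odds, untreated plots = 454/1437 = 0.3159
OR = 0.2209 / 0.3159 = 0.699

OR = 0.699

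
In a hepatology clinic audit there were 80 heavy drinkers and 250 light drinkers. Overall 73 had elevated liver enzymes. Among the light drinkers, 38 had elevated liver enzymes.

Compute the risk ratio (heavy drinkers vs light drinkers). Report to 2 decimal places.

2.88

heavy drinkers with the outcome: 73 − 38 = 35
heavy drinkers without the outcome: 80 − 35 = 45
light drinkers without the outcome: 250 − 38 = 212
risk, heavy drinkers = 35/80 = 0.4375
risk, light drinkers = 38/250 = 0.1520
RR = 0.4375 / 0.1520 = 2.88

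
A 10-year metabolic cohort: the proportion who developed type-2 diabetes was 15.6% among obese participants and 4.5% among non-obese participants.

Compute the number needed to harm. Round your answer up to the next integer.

10

absolute risk difference = 0.111000
1 / 0.111000 = 9.009 → round up → 10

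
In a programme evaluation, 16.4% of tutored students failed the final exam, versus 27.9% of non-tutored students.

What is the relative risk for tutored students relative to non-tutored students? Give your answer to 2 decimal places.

RR = 0.1640 / 0.2790 = 0.59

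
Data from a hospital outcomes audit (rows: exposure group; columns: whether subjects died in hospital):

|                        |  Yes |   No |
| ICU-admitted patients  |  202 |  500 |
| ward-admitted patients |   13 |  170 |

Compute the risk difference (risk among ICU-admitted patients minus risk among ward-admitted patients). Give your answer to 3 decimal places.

risk, ICU-admitted patients = 202/702 = 0.2877
risk, ward-admitted patients = 13/183 = 0.0710
risk difference = 0.2877 − 0.0710 = 0.217

0.217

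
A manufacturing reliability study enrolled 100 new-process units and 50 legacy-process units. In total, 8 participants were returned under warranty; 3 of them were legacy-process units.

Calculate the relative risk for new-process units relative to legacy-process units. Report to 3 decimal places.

new-process units with the outcome: 8 − 3 = 5
new-process units without the outcome: 100 − 5 = 95
legacy-process units without the outcome: 50 − 3 = 47
risk, new-process units = 5/100 = 0.0500
risk, legacy-process units = 3/50 = 0.0600
RR = 0.0500 / 0.0600 = 0.833

RR = 0.833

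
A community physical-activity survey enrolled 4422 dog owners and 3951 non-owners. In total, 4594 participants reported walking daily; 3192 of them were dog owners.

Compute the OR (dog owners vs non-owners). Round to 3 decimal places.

dog owners without the outcome: 4422 − 3192 = 1230
non-owners with the outcome: 4594 − 3192 = 1402
non-owners without the outcome: 3951 − 1402 = 2549
OR = (3192 × 2549) / (1230 × 1402) = 8136408/1724460 ≈ 4.718

OR = 4.718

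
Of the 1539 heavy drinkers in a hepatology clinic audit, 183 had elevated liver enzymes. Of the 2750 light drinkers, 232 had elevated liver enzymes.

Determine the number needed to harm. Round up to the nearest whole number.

risk, heavy drinkers = 183/1539 = 0.118908
risk, light drinkers = 232/2750 = 0.084364
absolute risk difference = 0.034545
1 / 0.034545 = 28.948 → round up → 29

29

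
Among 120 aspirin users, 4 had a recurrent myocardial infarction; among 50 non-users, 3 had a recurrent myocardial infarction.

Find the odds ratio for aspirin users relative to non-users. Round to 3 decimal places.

OR = (4 × 47) / (116 × 3) = 188/348 ≈ 0.540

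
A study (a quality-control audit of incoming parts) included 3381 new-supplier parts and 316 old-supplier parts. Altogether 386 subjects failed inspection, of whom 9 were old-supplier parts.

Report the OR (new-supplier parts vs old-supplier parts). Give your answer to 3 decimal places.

new-supplier parts with the outcome: 386 − 9 = 377
new-supplier parts without the outcome: 3381 − 377 = 3004
old-supplier parts without the outcome: 316 − 9 = 307
OR = (377 × 307) / (3004 × 9) = 115739/27036 ≈ 4.281

OR ≈ 4.281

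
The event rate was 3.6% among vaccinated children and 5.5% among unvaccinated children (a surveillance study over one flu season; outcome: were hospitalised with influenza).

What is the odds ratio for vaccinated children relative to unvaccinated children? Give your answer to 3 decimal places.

odds, vaccinated children = 0.03600/0.96400 = 0.03734
odds, unvaccinated children = 0.05500/0.94500 = 0.05820
OR = 0.03734 / 0.05820 = 0.642

OR: 0.642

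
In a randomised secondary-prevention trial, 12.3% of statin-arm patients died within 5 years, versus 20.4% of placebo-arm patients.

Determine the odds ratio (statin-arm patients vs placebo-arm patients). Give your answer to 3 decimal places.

odds, statin-arm patients = 0.1230/0.8770 = 0.1403
odds, placebo-arm patients = 0.2040/0.7960 = 0.2563
OR = 0.1403 / 0.2563 = 0.547

0.547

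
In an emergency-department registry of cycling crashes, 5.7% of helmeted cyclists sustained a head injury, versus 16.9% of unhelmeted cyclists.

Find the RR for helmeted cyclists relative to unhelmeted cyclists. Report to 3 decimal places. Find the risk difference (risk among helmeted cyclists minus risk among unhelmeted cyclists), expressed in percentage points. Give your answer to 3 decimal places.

RR = 0.0570 / 0.1690 = 0.337
risk difference = 0.0570 − 0.1690 = -0.1120 → -11.200 percentage points

RR = 0.337; RD = -11.200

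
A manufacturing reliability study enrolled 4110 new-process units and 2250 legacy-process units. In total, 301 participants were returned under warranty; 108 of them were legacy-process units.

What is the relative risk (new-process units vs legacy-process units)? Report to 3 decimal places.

0.978

new-process units with the outcome: 301 − 108 = 193
new-process units without the outcome: 4110 − 193 = 3917
legacy-process units without the outcome: 2250 − 108 = 2142
risk, new-process units = 193/4110 = 0.04696
risk, legacy-process units = 108/2250 = 0.04800
RR = 0.04696 / 0.04800 = 0.978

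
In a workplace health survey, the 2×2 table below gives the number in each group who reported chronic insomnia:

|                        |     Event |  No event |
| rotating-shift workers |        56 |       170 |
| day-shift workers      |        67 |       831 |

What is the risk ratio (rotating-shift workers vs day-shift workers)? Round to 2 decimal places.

risk, rotating-shift workers = 56/226 = 0.2478
risk, day-shift workers = 67/898 = 0.0746
RR = 0.2478 / 0.0746 = 3.32

RR = 3.32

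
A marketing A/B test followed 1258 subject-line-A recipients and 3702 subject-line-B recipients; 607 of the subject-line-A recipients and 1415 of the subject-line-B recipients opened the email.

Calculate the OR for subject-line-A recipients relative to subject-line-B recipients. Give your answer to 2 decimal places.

OR = (607 × 2287) / (651 × 1415) = 1388209/921165 ≈ 1.51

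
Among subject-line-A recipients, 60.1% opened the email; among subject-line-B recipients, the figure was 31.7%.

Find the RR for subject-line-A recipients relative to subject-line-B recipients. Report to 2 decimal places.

RR = 0.6010 / 0.3170 = 1.90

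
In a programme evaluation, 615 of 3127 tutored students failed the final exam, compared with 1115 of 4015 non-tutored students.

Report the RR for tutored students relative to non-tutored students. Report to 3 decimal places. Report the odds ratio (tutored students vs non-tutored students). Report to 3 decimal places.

RR = 0.708; OR = 0.637

risk, tutored students = 615/3127 = 0.1967
risk, non-tutored students = 1115/4015 = 0.2777
RR = 0.1967 / 0.2777 = 0.708
OR = (615 × 2900) / (2512 × 1115) = 1783500/2800880 ≈ 0.637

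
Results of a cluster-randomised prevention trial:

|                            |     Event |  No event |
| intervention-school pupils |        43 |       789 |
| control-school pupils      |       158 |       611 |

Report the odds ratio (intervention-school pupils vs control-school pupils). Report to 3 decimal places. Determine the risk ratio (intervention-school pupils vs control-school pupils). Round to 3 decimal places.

OR = 0.211; RR = 0.252

OR = (43 × 611) / (789 × 158) = 26273/124662 ≈ 0.211
risk, intervention-school pupils = 43/832 = 0.0517
risk, control-school pupils = 158/769 = 0.2055
RR = 0.0517 / 0.2055 = 0.252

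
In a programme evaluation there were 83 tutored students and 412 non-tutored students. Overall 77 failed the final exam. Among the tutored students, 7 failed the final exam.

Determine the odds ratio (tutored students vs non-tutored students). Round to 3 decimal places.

tutored students without the outcome: 83 − 7 = 76
non-tutored students with the outcome: 77 − 7 = 70
non-tutored students without the outcome: 412 − 70 = 342
odds, tutored students = 7/76 = 0.0921
odds, non-tutored students = 70/342 = 0.2047
OR = 0.0921 / 0.2047 = 0.450

0.450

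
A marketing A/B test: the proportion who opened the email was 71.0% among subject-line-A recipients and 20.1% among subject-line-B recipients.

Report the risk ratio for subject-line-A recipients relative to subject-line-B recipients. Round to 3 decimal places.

RR = 0.7100 / 0.2010 = 3.532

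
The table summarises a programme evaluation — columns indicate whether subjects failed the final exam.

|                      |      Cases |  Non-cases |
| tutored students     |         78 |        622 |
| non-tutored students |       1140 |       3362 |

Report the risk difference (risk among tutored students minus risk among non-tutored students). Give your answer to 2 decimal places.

risk, tutored students = 78/700 = 0.1114
risk, non-tutored students = 1140/4502 = 0.2532
risk difference = 0.1114 − 0.2532 = -0.14

-0.14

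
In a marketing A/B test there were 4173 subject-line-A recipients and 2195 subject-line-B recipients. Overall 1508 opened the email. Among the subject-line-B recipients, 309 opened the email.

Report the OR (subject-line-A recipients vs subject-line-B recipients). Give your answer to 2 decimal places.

subject-line-A recipients with the outcome: 1508 − 309 = 1199
subject-line-A recipients without the outcome: 4173 − 1199 = 2974
subject-line-B recipients without the outcome: 2195 − 309 = 1886
odds, subject-line-A recipients = 1199/2974 = 0.4032
odds, subject-line-B recipients = 309/1886 = 0.1638
OR = 0.4032 / 0.1638 = 2.46

2.46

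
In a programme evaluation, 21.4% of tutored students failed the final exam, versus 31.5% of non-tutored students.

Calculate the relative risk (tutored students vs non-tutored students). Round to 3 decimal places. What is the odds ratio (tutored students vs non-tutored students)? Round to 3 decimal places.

RR = 0.679; OR = 0.592

RR = 0.2140 / 0.3150 = 0.679
odds, tutored students = 0.2140/0.7860 = 0.2723
odds, non-tutored students = 0.3150/0.6850 = 0.4599
OR = 0.2723 / 0.4599 = 0.592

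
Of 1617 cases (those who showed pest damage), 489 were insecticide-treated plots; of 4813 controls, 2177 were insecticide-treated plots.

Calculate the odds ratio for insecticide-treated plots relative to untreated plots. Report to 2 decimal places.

odds, insecticide-treated plots = 489/2177 = 0.2246
odds, untreated plots = 1128/2636 = 0.4279
OR = 0.2246 / 0.4279 = 0.52

0.52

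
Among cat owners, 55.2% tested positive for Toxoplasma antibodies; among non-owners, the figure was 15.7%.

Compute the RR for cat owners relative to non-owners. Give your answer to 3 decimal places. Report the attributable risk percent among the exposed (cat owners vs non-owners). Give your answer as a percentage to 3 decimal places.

RR = 0.5520 / 0.1570 = 3.516
AR% = (0.5520 − 0.1570) / 0.5520 = 0.7156 → 71.558%

RR = 3.516; AR% = 71.558%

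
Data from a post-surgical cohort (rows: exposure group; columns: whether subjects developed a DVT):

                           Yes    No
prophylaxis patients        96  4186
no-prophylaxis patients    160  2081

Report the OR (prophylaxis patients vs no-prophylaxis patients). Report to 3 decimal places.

OR = (96 × 2081) / (4186 × 160) = 199776/669760 ≈ 0.298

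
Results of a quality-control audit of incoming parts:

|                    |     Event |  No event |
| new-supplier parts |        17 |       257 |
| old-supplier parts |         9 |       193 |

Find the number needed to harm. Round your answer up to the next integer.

risk, new-supplier parts = 17/274 = 0.062044
risk, old-supplier parts = 9/202 = 0.044554
absolute risk difference = 0.017489
1 / 0.017489 = 57.179 → round up → 58

NNH = 58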